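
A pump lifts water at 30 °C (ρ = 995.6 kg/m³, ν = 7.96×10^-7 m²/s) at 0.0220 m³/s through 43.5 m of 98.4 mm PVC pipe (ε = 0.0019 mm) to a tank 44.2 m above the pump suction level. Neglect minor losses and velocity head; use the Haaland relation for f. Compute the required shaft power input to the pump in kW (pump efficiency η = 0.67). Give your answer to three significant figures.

V = 4Q/(πD²) = 2.893 m/s; Re = 3.58×10^5; ε/D = 1.93×10^-5; f = 0.01406
h_f = f(L/D)V²/2g = 2.652 m
Total head H = z + h_f = 44.2 + 2.652 = 46.85 m
P_hyd = ρgQH = 995.6·9.81·0.0220·46.85 = 10.07 kW
P_shaft = P_hyd/η = 10.07/0.67 = 15.03 kW

P_shaft ≈ 15.0 kW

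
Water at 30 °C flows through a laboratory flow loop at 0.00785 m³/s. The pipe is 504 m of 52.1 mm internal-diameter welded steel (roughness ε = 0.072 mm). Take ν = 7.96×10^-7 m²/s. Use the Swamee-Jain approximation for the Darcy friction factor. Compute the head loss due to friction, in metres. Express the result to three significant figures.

h_f ≈ 150 m

V = 4Q/(πD²) = 4·0.00785/(π·0.0521²) = 3.682 m/s
Re = VD/ν = 3.682·0.0521/7.96×10^-7 = 2.41×10^5 → turbulent
ε/D = 0.072/52.1 = 0.00138
Swamee-Jain: f = 0.02239
h_f = f(L/D)V²/(2g) = 0.02239·(504/0.0521)·3.682²/(2·9.81) = 149.7 m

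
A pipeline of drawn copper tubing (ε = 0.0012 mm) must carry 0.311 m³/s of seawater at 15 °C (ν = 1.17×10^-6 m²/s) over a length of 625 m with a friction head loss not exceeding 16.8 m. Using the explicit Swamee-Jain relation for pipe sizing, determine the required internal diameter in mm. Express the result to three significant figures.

Swamee-Jain (Type III): D = 0.66·[ε^1.25·(LQ²/(gh_f))^4.75 + ν·Q^9.4·(L/(gh_f))^5.2]^0.04
LQ²/(gh_f) = 0.3668; L/(gh_f) = 3.792
Term 1 = ε^1.25·(…)^4.75 = 3.39×10^-10; Term 2 = ν·Q^9.4·(…)^5.2 = 2.04×10^-8
D = 0.66·(3.39×10^-10 + 2.04×10^-8)^0.04 = 0.3253 m = 325 mm
Check: V = 3.74 m/s, Re = 1.04×10^6, f = 0.01162, h_f = 15.9 m ≈ 16.8 m ✓

D ≈ 325 mm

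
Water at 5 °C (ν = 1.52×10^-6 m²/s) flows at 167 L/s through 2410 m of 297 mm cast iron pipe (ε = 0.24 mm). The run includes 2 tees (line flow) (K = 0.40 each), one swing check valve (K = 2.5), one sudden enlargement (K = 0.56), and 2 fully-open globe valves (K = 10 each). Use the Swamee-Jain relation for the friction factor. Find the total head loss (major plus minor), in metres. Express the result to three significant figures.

V = 4Q/(πD²) = 2.411 m/s; V²/2g = 0.2962 m
Re = 4.71×10^5, ε/D = 8.08×10^-4 → f = 0.01951 (Swamee-Jain)
Major: h_f = f(L/D)·V²/2g = 0.01951·8114·0.2962 = 46.89 m
Minor: ΣK = 23.9; h_m = ΣK·V²/2g = 7.066 m
Total H_L = 46.89 + 7.066 = 53.96 m

H_L ≈ 54.0 m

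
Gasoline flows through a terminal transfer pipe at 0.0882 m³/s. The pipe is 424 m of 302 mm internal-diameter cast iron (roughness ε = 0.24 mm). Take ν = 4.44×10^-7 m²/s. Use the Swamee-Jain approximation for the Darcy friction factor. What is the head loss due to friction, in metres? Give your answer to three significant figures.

h_f ≈ 2.07 m

V = 4Q/(πD²) = 4·0.0882/(π·0.302²) = 1.231 m/s
Re = VD/ν = 1.231·0.302/4.44×10^-7 = 8.38×10^5 → turbulent
ε/D = 0.24/302 = 7.95×10^-4
Swamee-Jain: f = 0.01911
h_f = f(L/D)V²/(2g) = 0.01911·(424/0.302)·1.231²/(2·9.81) = 2.073 m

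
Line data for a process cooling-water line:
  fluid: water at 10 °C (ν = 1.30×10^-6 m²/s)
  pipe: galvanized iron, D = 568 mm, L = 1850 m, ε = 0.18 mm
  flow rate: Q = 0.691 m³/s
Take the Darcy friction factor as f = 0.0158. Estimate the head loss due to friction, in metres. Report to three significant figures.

V = 4Q/(πD²) = 4·0.691/(π·0.568²) = 2.727 m/s
h_f = f(L/D)V²/(2g) = 0.01580·(1850/0.568)·2.727²/(2·9.81) = 19.51 m

h_f ≈ 19.5 m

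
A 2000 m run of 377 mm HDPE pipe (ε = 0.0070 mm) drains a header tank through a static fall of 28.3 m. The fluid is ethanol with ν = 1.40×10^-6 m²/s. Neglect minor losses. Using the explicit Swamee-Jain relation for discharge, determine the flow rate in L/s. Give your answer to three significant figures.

Q ≈ 323 L/s

Swamee-Jain (Type II): Q = -0.965·√(gD⁵h_f/L)·ln[ε/(3.7D) + √(3.17ν²L/(gD³h_f))]
√(gD⁵h_f/L) = √(9.81·0.377⁵·28.3/2000) = 0.03251
ε/(3.7D) = 5.02×10^-6; √(3.17ν²L/(gD³h_f)) = 2.89×10^-5
Q = -0.965·0.03251·ln(3.392×10^-5) = 0.3229 m³/s
Check: V = 2.89 m/s, Re = 7.79×10^5, f = 0.01249, h_f = 28.3 m ≈ 28.3 m ✓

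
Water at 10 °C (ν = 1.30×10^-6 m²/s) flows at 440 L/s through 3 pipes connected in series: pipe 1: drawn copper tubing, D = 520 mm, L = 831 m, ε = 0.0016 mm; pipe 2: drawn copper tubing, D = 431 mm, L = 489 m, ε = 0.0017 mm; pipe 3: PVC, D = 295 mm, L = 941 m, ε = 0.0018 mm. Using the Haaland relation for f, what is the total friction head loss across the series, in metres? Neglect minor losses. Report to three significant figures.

Pipe 1: V = 2.072 m/s, Re = 8.29×10^5, ε/D = 3.08×10^-6, f = 0.01201, h_1 = f(L/D)V²/2g = 4.197 m
Pipe 2: V = 3.016 m/s, Re = 1.00×10^6, ε/D = 3.94×10^-6, f = 0.01165, h_2 = f(L/D)V²/2g = 6.129 m
Pipe 3: V = 6.438 m/s, Re = 1.46×10^6, ε/D = 6.10×10^-6, f = 0.01102, h_3 = f(L/D)V²/2g = 74.25 m
Series → Q common, losses add: H = Σh = 84.58 m

H ≈ 84.6 m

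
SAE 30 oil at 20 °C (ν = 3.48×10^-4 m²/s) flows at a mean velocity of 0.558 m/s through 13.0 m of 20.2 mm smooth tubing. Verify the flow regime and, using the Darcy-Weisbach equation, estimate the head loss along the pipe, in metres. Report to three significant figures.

Re = VD/ν = 0.558·0.02020/3.48×10^-4 = 32.4 → laminar (Re < 2300)
f = 64/Re = 1.976
h_f = f(L/D)V²/(2g) = 1.976·(13.0/0.02020)·0.558²/(2·9.81) = 20.18 m

h_f ≈ 20.2 m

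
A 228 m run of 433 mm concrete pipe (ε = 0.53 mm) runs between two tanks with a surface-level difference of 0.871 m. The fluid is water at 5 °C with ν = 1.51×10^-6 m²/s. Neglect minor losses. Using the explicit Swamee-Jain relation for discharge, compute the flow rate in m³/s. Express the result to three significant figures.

Q ≈ 0.182 m³/s

Swamee-Jain (Type II): Q = -0.965·√(gD⁵h_f/L)·ln[ε/(3.7D) + √(3.17ν²L/(gD³h_f))]
√(gD⁵h_f/L) = √(9.81·0.433⁵·0.871/228) = 0.02388
ε/(3.7D) = 3.31×10^-4; √(3.17ν²L/(gD³h_f)) = 4.87×10^-5
Q = -0.965·0.02388·ln(3.796×10^-4) = 0.1815 m³/s
Check: V = 1.23 m/s, Re = 3.54×10^5, f = 0.02150, h_f = 0.877 m ≈ 0.871 m ✓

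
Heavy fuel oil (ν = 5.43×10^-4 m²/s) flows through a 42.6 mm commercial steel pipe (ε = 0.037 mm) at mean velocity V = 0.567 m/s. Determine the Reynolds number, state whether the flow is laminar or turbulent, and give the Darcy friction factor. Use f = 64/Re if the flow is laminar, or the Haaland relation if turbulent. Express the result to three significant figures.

Re ≈ 44.5; laminar; f = 64/Re ≈ 1.44

Re = VD/ν = 0.5670·0.0426/5.43×10^-4 = 44.5
Re < 2300 → laminar → f = 64/Re = 1.439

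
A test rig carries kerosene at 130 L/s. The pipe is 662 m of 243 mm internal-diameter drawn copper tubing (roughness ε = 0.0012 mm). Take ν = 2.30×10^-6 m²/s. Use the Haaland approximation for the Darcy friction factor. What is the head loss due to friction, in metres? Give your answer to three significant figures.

h_f ≈ 15.7 m

V = 4Q/(πD²) = 4·0.130/(π·0.243²) = 2.803 m/s
Re = VD/ν = 2.803·0.243/2.30×10^-6 = 2.96×10^5 → turbulent
ε/D = 0.0012/243 = 4.94×10^-6
Haaland: f = 0.01442
h_f = f(L/D)V²/(2g) = 0.01442·(662/0.243)·2.803²/(2·9.81) = 15.73 m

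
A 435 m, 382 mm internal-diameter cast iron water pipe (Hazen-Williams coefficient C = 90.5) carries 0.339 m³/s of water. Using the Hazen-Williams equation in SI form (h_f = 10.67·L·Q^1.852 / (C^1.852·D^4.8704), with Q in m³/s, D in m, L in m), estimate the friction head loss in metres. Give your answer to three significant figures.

h_f ≈ 16.2 m

h_f = 10.67·435·0.339^1.852 / (90.5^1.852·0.382^4.8704) = 16.16 m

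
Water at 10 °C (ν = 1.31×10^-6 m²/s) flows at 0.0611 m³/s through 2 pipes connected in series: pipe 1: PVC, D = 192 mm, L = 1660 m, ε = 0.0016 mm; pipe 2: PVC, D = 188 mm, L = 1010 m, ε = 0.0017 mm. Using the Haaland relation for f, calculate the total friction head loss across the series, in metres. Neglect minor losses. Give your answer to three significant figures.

Pipe 1: V = 2.110 m/s, Re = 3.09×10^5, ε/D = 8.33×10^-6, f = 0.01433, h_1 = f(L/D)V²/2g = 28.12 m
Pipe 2: V = 2.201 m/s, Re = 3.16×10^5, ε/D = 9.04×10^-6, f = 0.01428, h_2 = f(L/D)V²/2g = 18.94 m
Series → Q common, losses add: H = Σh = 47.06 m

H ≈ 47.1 m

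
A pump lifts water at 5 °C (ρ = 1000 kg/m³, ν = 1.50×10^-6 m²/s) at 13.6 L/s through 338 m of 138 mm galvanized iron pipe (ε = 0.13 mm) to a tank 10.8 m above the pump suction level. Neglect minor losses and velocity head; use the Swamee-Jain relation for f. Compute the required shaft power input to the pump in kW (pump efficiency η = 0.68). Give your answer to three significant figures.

V = 4Q/(πD²) = 0.9093 m/s; Re = 8.37×10^4; ε/D = 9.42×10^-4; f = 0.02255
h_f = f(L/D)V²/2g = 2.327 m
Total head H = z + h_f = 10.8 + 2.327 = 13.13 m
P_hyd = ρgQH = 1000·9.81·0.0136·13.13 = 1.751 kW
P_shaft = P_hyd/η = 1.751/0.68 = 2.575 kW

P_shaft ≈ 2.58 kW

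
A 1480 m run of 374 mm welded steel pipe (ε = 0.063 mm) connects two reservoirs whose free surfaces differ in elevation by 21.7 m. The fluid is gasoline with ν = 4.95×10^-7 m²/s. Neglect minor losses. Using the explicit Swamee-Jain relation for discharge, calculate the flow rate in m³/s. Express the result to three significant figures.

Q ≈ 0.307 m³/s

Swamee-Jain (Type II): Q = -0.965·√(gD⁵h_f/L)·ln[ε/(3.7D) + √(3.17ν²L/(gD³h_f))]
√(gD⁵h_f/L) = √(9.81·0.374⁵·21.7/1480) = 0.03244
ε/(3.7D) = 4.55×10^-5; √(3.17ν²L/(gD³h_f)) = 1.02×10^-5
Q = -0.965·0.03244·ln(5.569×10^-5) = 0.3067 m³/s
Check: V = 2.79 m/s, Re = 2.11×10^6, f = 0.01389, h_f = 21.8 m ≈ 21.7 m ✓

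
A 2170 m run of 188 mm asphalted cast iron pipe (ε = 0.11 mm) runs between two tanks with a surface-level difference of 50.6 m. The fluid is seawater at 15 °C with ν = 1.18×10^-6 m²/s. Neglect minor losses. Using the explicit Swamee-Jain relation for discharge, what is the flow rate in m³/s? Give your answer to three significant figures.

Q ≈ 0.0598 m³/s

Swamee-Jain (Type II): Q = -0.965·√(gD⁵h_f/L)·ln[ε/(3.7D) + √(3.17ν²L/(gD³h_f))]
√(gD⁵h_f/L) = √(9.81·0.188⁵·50.6/2170) = 0.007330
ε/(3.7D) = 1.58×10^-4; √(3.17ν²L/(gD³h_f)) = 5.39×10^-5
Q = -0.965·0.007330·ln(2.120×10^-4) = 0.05983 m³/s
Check: V = 2.16 m/s, Re = 3.43×10^5, f = 0.01865, h_f = 51.0 m ≈ 50.6 m ✓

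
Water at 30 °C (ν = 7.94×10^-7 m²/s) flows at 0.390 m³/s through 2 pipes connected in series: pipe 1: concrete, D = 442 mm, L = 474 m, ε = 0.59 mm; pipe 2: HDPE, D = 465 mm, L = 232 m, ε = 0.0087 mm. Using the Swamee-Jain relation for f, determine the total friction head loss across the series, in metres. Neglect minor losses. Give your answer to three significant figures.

Pipe 1: V = 2.542 m/s, Re = 1.41×10^6, ε/D = 0.00133, f = 0.02134, h_1 = f(L/D)V²/2g = 7.534 m
Pipe 2: V = 2.297 m/s, Re = 1.34×10^6, ε/D = 1.87×10^-5, f = 0.01158, h_2 = f(L/D)V²/2g = 1.553 m
Series → Q common, losses add: H = Σh = 9.087 m

H ≈ 9.09 m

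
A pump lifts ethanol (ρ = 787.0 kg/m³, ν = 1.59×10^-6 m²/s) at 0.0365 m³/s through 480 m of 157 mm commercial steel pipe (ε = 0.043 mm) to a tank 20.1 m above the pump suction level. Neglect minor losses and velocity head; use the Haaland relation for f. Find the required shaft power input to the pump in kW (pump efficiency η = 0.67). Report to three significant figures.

P_shaft ≈ 12.5 kW

V = 4Q/(πD²) = 1.885 m/s; Re = 1.86×10^5; ε/D = 2.74×10^-4; f = 0.01749
h_f = f(L/D)V²/2g = 9.691 m
Total head H = z + h_f = 20.1 + 9.691 = 29.79 m
P_hyd = ρgQH = 787.0·9.81·0.0365·29.79 = 8.395 kW
P_shaft = P_hyd/η = 8.395/0.67 = 12.53 kW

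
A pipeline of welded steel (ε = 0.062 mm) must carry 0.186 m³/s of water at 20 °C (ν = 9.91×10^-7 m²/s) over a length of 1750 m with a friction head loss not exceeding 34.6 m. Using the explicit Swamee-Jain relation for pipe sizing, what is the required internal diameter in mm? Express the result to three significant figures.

Swamee-Jain (Type III): D = 0.66·[ε^1.25·(LQ²/(gh_f))^4.75 + ν·Q^9.4·(L/(gh_f))^5.2]^0.04
LQ²/(gh_f) = 0.1784; L/(gh_f) = 5.156
Term 1 = ε^1.25·(…)^4.75 = 1.53×10^-9; Term 2 = ν·Q^9.4·(…)^5.2 = 6.81×10^-10
D = 0.66·(1.53×10^-9 + 6.81×10^-10)^0.04 = 0.2974 m = 297 mm
Check: V = 2.68 m/s, Re = 8.04×10^5, f = 0.01506, h_f = 32.4 m ≈ 34.6 m ✓

D ≈ 297 mm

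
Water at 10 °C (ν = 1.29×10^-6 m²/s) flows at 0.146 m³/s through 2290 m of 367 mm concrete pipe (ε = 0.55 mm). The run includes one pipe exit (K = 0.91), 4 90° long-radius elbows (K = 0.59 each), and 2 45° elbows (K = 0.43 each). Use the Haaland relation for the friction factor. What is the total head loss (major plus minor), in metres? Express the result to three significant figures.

V = 4Q/(πD²) = 1.380 m/s; V²/2g = 0.09709 m
Re = 3.93×10^5, ε/D = 0.00150 → f = 0.02226 (Haaland)
Major: h_f = f(L/D)·V²/2g = 0.02226·6240·0.09709 = 13.49 m
Minor: ΣK = 4.13; h_m = ΣK·V²/2g = 0.4010 m
Total H_L = 13.49 + 0.4010 = 13.89 m

H_L ≈ 13.9 m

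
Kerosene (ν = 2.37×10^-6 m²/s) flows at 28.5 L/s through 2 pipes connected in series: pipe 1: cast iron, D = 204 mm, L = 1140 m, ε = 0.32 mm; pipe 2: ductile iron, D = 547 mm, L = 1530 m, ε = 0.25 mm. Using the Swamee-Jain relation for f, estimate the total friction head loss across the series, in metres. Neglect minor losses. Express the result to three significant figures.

Pipe 1: V = 0.8720 m/s, Re = 7.51×10^4, ε/D = 0.00157, f = 0.02470, h_1 = f(L/D)V²/2g = 5.350 m
Pipe 2: V = 0.1213 m/s, Re = 2.80×10^4, ε/D = 4.57×10^-4, f = 0.02506, h_2 = f(L/D)V²/2g = 0.05255 m
Series → Q common, losses add: H = Σh = 5.402 m

H ≈ 5.40 m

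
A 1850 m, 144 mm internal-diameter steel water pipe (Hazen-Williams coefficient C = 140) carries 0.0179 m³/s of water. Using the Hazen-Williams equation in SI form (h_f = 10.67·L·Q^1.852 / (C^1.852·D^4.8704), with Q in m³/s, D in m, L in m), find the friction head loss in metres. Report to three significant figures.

h_f = 10.67·1850·0.0179^1.852 / (140^1.852·0.144^4.8704) = 15.28 m

h_f ≈ 15.3 m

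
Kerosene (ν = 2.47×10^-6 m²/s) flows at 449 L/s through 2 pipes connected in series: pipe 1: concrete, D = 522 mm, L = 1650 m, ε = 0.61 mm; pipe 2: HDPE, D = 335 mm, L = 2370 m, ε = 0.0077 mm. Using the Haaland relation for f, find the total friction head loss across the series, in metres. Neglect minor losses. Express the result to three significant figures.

H ≈ 134 m

Pipe 1: V = 2.098 m/s, Re = 4.43×10^5, ε/D = 0.00117, f = 0.02097, h_1 = f(L/D)V²/2g = 14.87 m
Pipe 2: V = 5.094 m/s, Re = 6.91×10^5, ε/D = 2.30×10^-5, f = 0.01268, h_2 = f(L/D)V²/2g = 118.6 m
Series → Q common, losses add: H = Σh = 133.5 m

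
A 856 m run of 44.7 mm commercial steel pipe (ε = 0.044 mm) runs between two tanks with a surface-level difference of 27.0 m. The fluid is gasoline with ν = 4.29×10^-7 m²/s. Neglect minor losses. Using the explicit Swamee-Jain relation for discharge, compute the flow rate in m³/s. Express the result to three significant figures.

Q ≈ 0.00177 m³/s

Swamee-Jain (Type II): Q = -0.965·√(gD⁵h_f/L)·ln[ε/(3.7D) + √(3.17ν²L/(gD³h_f))]
√(gD⁵h_f/L) = √(9.81·0.0447⁵·27.0/856) = 2.350×10^-4
ε/(3.7D) = 2.66×10^-4; √(3.17ν²L/(gD³h_f)) = 1.45×10^-4
Q = -0.965·2.350×10^-4·ln(4.113×10^-4) = 0.001768 m³/s
Check: V = 1.13 m/s, Re = 1.17×10^5, f = 0.02197, h_f = 27.2 m ≈ 27.0 m ✓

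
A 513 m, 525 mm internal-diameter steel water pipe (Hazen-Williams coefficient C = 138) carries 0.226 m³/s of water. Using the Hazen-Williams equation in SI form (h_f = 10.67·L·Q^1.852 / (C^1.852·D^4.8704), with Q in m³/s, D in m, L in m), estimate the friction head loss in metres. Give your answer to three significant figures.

h_f ≈ 0.875 m

h_f = 10.67·513·0.226^1.852 / (138^1.852·0.525^4.8704) = 0.8749 m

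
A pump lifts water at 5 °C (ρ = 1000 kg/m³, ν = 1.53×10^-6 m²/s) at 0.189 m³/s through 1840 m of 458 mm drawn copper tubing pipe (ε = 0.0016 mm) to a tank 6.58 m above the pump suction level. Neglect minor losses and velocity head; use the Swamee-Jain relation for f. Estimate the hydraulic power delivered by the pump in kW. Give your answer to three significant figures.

P_hyd ≈ 19.2 kW

V = 4Q/(πD²) = 1.147 m/s; Re = 3.43×10^5; ε/D = 3.49×10^-6; f = 0.01406
h_f = f(L/D)V²/2g = 3.789 m
Total head H = z + h_f = 6.58 + 3.789 = 10.37 m
P_hyd = ρgQH = 1000·9.81·0.189·10.37 = 19.23 kW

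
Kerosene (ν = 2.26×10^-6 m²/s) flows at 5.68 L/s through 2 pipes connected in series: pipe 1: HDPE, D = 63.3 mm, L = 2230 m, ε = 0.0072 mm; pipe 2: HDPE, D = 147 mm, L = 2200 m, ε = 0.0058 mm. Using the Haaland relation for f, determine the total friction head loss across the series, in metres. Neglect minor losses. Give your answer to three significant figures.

H ≈ 125 m

Pipe 1: V = 1.805 m/s, Re = 5.06×10^4, ε/D = 1.14×10^-4, f = 0.02099, h_1 = f(L/D)V²/2g = 122.8 m
Pipe 2: V = 0.3347 m/s, Re = 2.18×10^4, ε/D = 3.95×10^-5, f = 0.02527, h_2 = f(L/D)V²/2g = 2.159 m
Series → Q common, losses add: H = Σh = 124.9 m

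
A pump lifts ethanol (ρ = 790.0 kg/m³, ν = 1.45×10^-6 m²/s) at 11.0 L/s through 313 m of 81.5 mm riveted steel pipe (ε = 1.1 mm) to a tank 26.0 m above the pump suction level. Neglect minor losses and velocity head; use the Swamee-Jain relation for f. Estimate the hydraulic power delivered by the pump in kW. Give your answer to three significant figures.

V = 4Q/(πD²) = 2.109 m/s; Re = 1.19×10^5; ε/D = 0.0135; f = 0.04270
h_f = f(L/D)V²/2g = 37.16 m
Total head H = z + h_f = 26.0 + 37.16 = 63.16 m
P_hyd = ρgQH = 790.0·9.81·0.0110·63.16 = 5.384 kW

P_hyd ≈ 5.38 kW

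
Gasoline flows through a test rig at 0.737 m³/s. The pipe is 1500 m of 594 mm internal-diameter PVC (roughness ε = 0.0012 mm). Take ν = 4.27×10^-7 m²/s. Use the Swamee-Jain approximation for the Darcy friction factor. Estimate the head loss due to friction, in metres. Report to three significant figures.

V = 4Q/(πD²) = 4·0.737/(π·0.594²) = 2.660 m/s
Re = VD/ν = 2.660·0.594/4.27×10^-7 = 3.70×10^6 → turbulent
ε/D = 0.0012/594 = 2.02×10^-6
Swamee-Jain: f = 0.009537
h_f = f(L/D)V²/(2g) = 0.009537·(1500/0.594)·2.660²/(2·9.81) = 8.682 m

h_f ≈ 8.68 m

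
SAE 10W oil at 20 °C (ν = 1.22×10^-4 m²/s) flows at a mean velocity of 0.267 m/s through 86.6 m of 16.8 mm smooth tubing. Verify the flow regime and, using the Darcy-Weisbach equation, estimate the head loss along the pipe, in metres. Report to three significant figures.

h_f ≈ 32.6 m

Re = VD/ν = 0.267·0.01680/1.22×10^-4 = 36.8 → laminar (Re < 2300)
f = 64/Re = 1.741
h_f = f(L/D)V²/(2g) = 1.741·(86.6/0.01680)·0.267²/(2·9.81) = 32.60 m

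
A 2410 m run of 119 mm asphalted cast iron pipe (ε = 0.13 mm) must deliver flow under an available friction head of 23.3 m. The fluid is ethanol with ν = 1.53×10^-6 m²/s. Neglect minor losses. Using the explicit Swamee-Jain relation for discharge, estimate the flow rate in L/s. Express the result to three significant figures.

Swamee-Jain (Type II): Q = -0.965·√(gD⁵h_f/L)·ln[ε/(3.7D) + √(3.17ν²L/(gD³h_f))]
√(gD⁵h_f/L) = √(9.81·0.119⁵·23.3/2410) = 0.001504
ε/(3.7D) = 2.95×10^-4; √(3.17ν²L/(gD³h_f)) = 2.15×10^-4
Q = -0.965·0.001504·ln(5.107×10^-4) = 0.01100 m³/s
Check: V = 0.989 m/s, Re = 7.70×10^4, f = 0.02324, h_f = 23.5 m ≈ 23.3 m ✓

Q ≈ 11.0 L/s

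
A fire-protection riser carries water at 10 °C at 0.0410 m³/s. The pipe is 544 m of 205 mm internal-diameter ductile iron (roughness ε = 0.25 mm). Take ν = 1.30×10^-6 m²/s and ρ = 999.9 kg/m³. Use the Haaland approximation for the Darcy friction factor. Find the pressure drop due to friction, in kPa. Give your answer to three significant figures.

Δp ≈ 44.6 kPa

V = 4Q/(πD²) = 4·0.0410/(π·0.205²) = 1.242 m/s
Re = VD/ν = 1.242·0.205/1.30×10^-6 = 1.96×10^5 → turbulent
ε/D = 0.25/205 = 0.00122
Haaland: f = 0.02177
h_f = f(L/D)V²/(2g) = 0.02177·(544/0.205)·1.242²/(2·9.81) = 4.543 m
Δp = ρg·h_f = 999.9·9.81·4.543 = 44.57 kPa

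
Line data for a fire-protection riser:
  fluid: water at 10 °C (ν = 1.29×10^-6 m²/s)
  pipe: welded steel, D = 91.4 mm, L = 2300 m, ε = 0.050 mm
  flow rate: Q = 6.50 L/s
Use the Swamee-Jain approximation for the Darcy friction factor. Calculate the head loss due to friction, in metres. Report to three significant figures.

V = 4Q/(πD²) = 4·0.00650/(π·0.0914²) = 0.9907 m/s
Re = VD/ν = 0.9907·0.0914/1.29×10^-6 = 7.02×10^4 → turbulent
ε/D = 0.050/91.4 = 5.47×10^-4
Swamee-Jain: f = 0.02162
h_f = f(L/D)V²/(2g) = 0.02162·(2300/0.0914)·0.9907²/(2·9.81) = 27.21 m

h_f ≈ 27.2 m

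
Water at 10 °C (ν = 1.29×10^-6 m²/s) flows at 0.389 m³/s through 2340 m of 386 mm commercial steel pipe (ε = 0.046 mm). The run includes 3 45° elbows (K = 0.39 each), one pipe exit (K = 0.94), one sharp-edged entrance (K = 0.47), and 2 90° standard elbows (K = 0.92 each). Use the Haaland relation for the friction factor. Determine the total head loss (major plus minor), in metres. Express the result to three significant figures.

V = 4Q/(πD²) = 3.324 m/s; V²/2g = 0.5632 m
Re = 9.95×10^5, ε/D = 1.19×10^-4 → f = 0.01361 (Haaland)
Major: h_f = f(L/D)·V²/2g = 0.01361·6062·0.5632 = 46.45 m
Minor: ΣK = 4.42; h_m = ΣK·V²/2g = 2.489 m
Total H_L = 46.45 + 2.489 = 48.94 m

H_L ≈ 48.9 m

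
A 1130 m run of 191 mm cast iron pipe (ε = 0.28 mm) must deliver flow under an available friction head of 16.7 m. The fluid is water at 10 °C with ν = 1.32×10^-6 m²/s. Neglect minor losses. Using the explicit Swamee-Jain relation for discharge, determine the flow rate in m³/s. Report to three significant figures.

Q ≈ 0.0449 m³/s

Swamee-Jain (Type II): Q = -0.965·√(gD⁵h_f/L)·ln[ε/(3.7D) + √(3.17ν²L/(gD³h_f))]
√(gD⁵h_f/L) = √(9.81·0.191⁵·16.7/1130) = 0.006071
ε/(3.7D) = 3.96×10^-4; √(3.17ν²L/(gD³h_f)) = 7.39×10^-5
Q = -0.965·0.006071·ln(4.702×10^-4) = 0.04489 m³/s
Check: V = 1.57 m/s, Re = 2.27×10^5, f = 0.02274, h_f = 16.8 m ≈ 16.7 m ✓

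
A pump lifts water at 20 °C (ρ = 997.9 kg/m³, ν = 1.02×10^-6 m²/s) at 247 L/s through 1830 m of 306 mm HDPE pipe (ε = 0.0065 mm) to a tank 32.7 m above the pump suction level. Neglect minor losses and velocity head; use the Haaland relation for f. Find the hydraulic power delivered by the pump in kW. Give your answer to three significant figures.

P_hyd ≈ 179 kW

V = 4Q/(πD²) = 3.359 m/s; Re = 1.01×10^6; ε/D = 2.12×10^-5; f = 0.01197
h_f = f(L/D)V²/2g = 41.17 m
Total head H = z + h_f = 32.7 + 41.17 = 73.87 m
P_hyd = ρgQH = 997.9·9.81·0.247·73.87 = 178.6 kW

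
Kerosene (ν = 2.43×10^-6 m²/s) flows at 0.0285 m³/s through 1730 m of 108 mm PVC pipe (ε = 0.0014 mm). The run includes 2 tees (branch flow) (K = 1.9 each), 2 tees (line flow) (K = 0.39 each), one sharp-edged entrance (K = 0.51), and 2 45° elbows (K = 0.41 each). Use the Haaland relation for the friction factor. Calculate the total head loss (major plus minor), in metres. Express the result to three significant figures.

H_L ≈ 135 m

V = 4Q/(πD²) = 3.111 m/s; V²/2g = 0.4933 m
Re = 1.38×10^5, ε/D = 1.30×10^-5 → f = 0.01674 (Haaland)
Major: h_f = f(L/D)·V²/2g = 0.01674·16019·0.4933 = 132.3 m
Minor: ΣK = 5.91; h_m = ΣK·V²/2g = 2.915 m
Total H_L = 132.3 + 2.915 = 135.2 m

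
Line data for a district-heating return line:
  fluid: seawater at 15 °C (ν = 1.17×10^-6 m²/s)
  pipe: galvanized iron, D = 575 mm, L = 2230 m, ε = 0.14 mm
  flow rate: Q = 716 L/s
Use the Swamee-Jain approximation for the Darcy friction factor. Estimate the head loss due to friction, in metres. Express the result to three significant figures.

V = 4Q/(πD²) = 4·0.716/(π·0.575²) = 2.757 m/s
Re = VD/ν = 2.757·0.575/1.17×10^-6 = 1.36×10^6 → turbulent
ε/D = 0.14/575 = 2.43×10^-4
Swamee-Jain: f = 0.01502
h_f = f(L/D)V²/(2g) = 0.01502·(2230/0.575)·2.757²/(2·9.81) = 22.57 m

h_f ≈ 22.6 m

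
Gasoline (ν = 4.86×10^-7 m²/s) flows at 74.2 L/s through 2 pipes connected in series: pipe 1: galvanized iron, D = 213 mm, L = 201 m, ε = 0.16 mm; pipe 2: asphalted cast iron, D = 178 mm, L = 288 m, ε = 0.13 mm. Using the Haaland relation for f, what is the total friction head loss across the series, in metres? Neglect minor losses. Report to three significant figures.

Pipe 1: V = 2.082 m/s, Re = 9.13×10^5, ε/D = 7.51×10^-4, f = 0.01873, h_1 = f(L/D)V²/2g = 3.906 m
Pipe 2: V = 2.982 m/s, Re = 1.09×10^6, ε/D = 7.30×10^-4, f = 0.01856, h_2 = f(L/D)V²/2g = 13.61 m
Series → Q common, losses add: H = Σh = 17.51 m

H ≈ 17.5 m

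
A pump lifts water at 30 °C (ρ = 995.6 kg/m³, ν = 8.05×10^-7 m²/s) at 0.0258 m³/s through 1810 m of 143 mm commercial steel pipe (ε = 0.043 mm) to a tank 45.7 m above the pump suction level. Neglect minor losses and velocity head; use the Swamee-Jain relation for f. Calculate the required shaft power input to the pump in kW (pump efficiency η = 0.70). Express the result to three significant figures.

P_shaft ≈ 26.7 kW

V = 4Q/(πD²) = 1.606 m/s; Re = 2.85×10^5; ε/D = 3.01×10^-4; f = 0.01715
h_f = f(L/D)V²/2g = 28.55 m
Total head H = z + h_f = 45.7 + 28.55 = 74.25 m
P_hyd = ρgQH = 995.6·9.81·0.0258·74.25 = 18.71 kW
P_shaft = P_hyd/η = 18.71/0.70 = 26.73 kW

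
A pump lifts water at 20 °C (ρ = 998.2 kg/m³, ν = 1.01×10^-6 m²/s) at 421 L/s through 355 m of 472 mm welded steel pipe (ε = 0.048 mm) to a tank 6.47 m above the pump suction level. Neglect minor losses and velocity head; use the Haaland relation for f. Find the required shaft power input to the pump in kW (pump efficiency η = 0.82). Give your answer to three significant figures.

V = 4Q/(πD²) = 2.406 m/s; Re = 1.12×10^6; ε/D = 1.02×10^-4; f = 0.01323
h_f = f(L/D)V²/2g = 2.936 m
Total head H = z + h_f = 6.47 + 2.936 = 9.406 m
P_hyd = ρgQH = 998.2·9.81·0.421·9.406 = 38.78 kW
P_shaft = P_hyd/η = 38.78/0.82 = 47.29 kW

P_shaft ≈ 47.3 kW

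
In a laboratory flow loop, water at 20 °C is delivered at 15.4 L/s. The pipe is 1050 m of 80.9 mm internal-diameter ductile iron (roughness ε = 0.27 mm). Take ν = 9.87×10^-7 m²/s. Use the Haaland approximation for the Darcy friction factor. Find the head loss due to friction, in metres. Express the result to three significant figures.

h_f ≈ 163 m

V = 4Q/(πD²) = 4·0.0154/(π·0.0809²) = 2.996 m/s
Re = VD/ν = 2.996·0.0809/9.87×10^-7 = 2.46×10^5 → turbulent
ε/D = 0.27/80.9 = 0.00334
Haaland: f = 0.02748
h_f = f(L/D)V²/(2g) = 0.02748·(1050/0.0809)·2.996²/(2·9.81) = 163.2 m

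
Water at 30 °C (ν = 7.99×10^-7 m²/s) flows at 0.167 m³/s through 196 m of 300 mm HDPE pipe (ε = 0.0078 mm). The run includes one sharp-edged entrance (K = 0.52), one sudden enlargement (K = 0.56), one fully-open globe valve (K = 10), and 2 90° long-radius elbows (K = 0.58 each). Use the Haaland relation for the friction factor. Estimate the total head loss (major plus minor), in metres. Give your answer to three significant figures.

H_L ≈ 5.76 m

V = 4Q/(πD²) = 2.363 m/s; V²/2g = 0.2845 m
Re = 8.87×10^5, ε/D = 2.60×10^-5 → f = 0.01228 (Haaland)
Major: h_f = f(L/D)·V²/2g = 0.01228·653.3·0.2845 = 2.282 m
Minor: ΣK = 12.2; h_m = ΣK·V²/2g = 3.482 m
Total H_L = 2.282 + 3.482 = 5.764 m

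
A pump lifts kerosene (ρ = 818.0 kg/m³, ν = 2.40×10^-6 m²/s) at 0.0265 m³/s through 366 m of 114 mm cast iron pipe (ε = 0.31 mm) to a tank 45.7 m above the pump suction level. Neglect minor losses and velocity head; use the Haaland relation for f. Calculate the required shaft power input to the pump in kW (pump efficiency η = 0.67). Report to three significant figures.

P_shaft ≈ 23.8 kW

V = 4Q/(πD²) = 2.596 m/s; Re = 1.23×10^5; ε/D = 0.00272; f = 0.02653
h_f = f(L/D)V²/2g = 29.26 m
Total head H = z + h_f = 45.7 + 29.26 = 74.96 m
P_hyd = ρgQH = 818.0·9.81·0.0265·74.96 = 15.94 kW
P_shaft = P_hyd/η = 15.94/0.67 = 23.79 kW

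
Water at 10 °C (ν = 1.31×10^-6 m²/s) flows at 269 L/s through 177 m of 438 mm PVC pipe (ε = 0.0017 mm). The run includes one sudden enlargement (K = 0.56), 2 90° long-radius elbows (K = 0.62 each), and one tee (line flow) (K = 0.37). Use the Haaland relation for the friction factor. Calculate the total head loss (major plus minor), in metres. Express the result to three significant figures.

V = 4Q/(πD²) = 1.785 m/s; V²/2g = 0.1625 m
Re = 5.97×10^5, ε/D = 3.88×10^-6 → f = 0.01271 (Haaland)
Major: h_f = f(L/D)·V²/2g = 0.01271·404.1·0.1625 = 0.8342 m
Minor: ΣK = 2.17; h_m = ΣK·V²/2g = 0.3525 m
Total H_L = 0.8342 + 0.3525 = 1.187 m

H_L ≈ 1.19 m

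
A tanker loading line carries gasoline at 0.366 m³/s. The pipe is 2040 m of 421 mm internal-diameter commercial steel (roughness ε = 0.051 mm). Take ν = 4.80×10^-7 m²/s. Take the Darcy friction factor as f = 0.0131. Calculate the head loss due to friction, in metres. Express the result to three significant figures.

h_f ≈ 22.4 m

V = 4Q/(πD²) = 4·0.366/(π·0.421²) = 2.629 m/s
h_f = f(L/D)V²/(2g) = 0.01310·(2040/0.421)·2.629²/(2·9.81) = 22.37 m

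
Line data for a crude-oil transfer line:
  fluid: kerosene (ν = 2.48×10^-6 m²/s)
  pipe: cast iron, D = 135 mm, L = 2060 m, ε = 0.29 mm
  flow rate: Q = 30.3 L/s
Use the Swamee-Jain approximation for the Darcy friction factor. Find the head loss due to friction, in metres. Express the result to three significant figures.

V = 4Q/(πD²) = 4·0.0303/(π·0.135²) = 2.117 m/s
Re = VD/ν = 2.117·0.135/2.48×10^-6 = 1.15×10^5 → turbulent
ε/D = 0.29/135 = 0.00215
Swamee-Jain: f = 0.02551
h_f = f(L/D)V²/(2g) = 0.02551·(2060/0.135)·2.117²/(2·9.81) = 88.90 m

h_f ≈ 88.9 m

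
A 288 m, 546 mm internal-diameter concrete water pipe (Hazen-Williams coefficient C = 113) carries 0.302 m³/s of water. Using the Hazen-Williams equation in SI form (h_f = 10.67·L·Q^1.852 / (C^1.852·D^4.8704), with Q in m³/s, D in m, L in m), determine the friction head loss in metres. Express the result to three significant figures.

h_f ≈ 1.01 m

h_f = 10.67·288·0.302^1.852 / (113^1.852·0.546^4.8704) = 1.005 m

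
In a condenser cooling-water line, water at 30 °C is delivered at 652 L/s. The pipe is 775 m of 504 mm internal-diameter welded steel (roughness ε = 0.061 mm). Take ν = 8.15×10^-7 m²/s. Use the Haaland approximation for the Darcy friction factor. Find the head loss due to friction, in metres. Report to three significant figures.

h_f ≈ 11.0 m

V = 4Q/(πD²) = 4·0.652/(π·0.504²) = 3.268 m/s
Re = VD/ν = 3.268·0.504/8.15×10^-7 = 2.02×10^6 → turbulent
ε/D = 0.061/504 = 1.21×10^-4
Haaland: f = 0.01309
h_f = f(L/D)V²/(2g) = 0.01309·(775/0.504)·3.268²/(2·9.81) = 10.95 m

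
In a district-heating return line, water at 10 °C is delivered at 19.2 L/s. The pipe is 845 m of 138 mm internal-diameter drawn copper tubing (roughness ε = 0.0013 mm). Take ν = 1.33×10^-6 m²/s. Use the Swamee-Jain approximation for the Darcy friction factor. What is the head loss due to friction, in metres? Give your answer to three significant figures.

V = 4Q/(πD²) = 4·0.0192/(π·0.138²) = 1.284 m/s
Re = VD/ν = 1.284·0.138/1.33×10^-6 = 1.33×10^5 → turbulent
ε/D = 0.0013/138 = 9.42×10^-6
Swamee-Jain: f = 0.01691
h_f = f(L/D)V²/(2g) = 0.01691·(845/0.138)·1.284²/(2·9.81) = 8.695 m

h_f ≈ 8.69 m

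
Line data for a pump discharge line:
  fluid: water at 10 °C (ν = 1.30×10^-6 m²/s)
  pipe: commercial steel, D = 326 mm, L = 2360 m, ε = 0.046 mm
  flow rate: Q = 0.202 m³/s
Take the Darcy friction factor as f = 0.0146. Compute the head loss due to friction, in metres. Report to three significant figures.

h_f ≈ 31.6 m

V = 4Q/(πD²) = 4·0.202/(π·0.326²) = 2.420 m/s
h_f = f(L/D)V²/(2g) = 0.01460·(2360/0.326)·2.420²/(2·9.81) = 31.55 m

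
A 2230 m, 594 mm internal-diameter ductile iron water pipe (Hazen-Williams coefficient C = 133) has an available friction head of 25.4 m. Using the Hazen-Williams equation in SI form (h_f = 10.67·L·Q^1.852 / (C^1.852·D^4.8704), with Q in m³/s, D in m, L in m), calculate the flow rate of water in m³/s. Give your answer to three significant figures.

Q ≈ 0.840 m³/s

Rearranging: Q = [h_f·C^1.852·D^4.8704 / (10.67·L)]^(1/1.852)
Q = [25.4·133^1.852·0.594^4.8704 / (10.67·2230)]^0.540 = 0.8402 m³/s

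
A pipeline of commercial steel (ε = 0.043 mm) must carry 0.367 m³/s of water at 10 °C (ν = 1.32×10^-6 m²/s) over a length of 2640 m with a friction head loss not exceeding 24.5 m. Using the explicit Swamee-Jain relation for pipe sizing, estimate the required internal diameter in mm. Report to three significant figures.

Swamee-Jain (Type III): D = 0.66·[ε^1.25·(LQ²/(gh_f))^4.75 + ν·Q^9.4·(L/(gh_f))^5.2]^0.04
LQ²/(gh_f) = 1.479; L/(gh_f) = 10.98
Term 1 = ε^1.25·(…)^4.75 = 2.24×10^-5; Term 2 = ν·Q^9.4·(…)^5.2 = 2.76×10^-5
D = 0.66·(2.24×10^-5 + 2.76×10^-5)^0.04 = 0.4441 m = 444 mm
Check: V = 2.37 m/s, Re = 7.97×10^5, f = 0.01374, h_f = 23.4 m ≈ 24.5 m ✓

D ≈ 444 mm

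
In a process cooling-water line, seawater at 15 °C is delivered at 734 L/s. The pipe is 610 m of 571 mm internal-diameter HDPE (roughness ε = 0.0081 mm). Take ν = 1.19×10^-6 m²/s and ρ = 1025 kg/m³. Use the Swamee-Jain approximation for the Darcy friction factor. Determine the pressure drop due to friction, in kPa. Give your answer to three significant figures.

V = 4Q/(πD²) = 4·0.734/(π·0.571²) = 2.866 m/s
Re = VD/ν = 2.866·0.571/1.19×10^-6 = 1.38×10^6 → turbulent
ε/D = 0.0081/571 = 1.42×10^-5
Swamee-Jain: f = 0.01142
h_f = f(L/D)V²/(2g) = 0.01142·(610/0.571)·2.866²/(2·9.81) = 5.111 m
Δp = ρg·h_f = 1025·9.81·5.111 = 51.39 kPa

Δp ≈ 51.4 kPa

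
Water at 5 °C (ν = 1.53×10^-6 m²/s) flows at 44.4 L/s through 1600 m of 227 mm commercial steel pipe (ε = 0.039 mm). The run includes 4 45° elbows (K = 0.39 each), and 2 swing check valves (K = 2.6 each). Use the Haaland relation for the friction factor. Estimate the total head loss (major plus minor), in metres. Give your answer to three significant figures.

V = 4Q/(πD²) = 1.097 m/s; V²/2g = 0.06135 m
Re = 1.63×10^5, ε/D = 1.72×10^-4 → f = 0.01719 (Haaland)
Major: h_f = f(L/D)·V²/2g = 0.01719·7048·0.06135 = 7.432 m
Minor: ΣK = 6.76; h_m = ΣK·V²/2g = 0.4147 m
Total H_L = 7.432 + 0.4147 = 7.847 m

H_L ≈ 7.85 m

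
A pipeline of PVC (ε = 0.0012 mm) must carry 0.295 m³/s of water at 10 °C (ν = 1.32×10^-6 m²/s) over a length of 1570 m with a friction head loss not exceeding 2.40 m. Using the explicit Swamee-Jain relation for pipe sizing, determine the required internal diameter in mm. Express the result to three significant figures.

D ≈ 581 mm

Swamee-Jain (Type III): D = 0.66·[ε^1.25·(LQ²/(gh_f))^4.75 + ν·Q^9.4·(L/(gh_f))^5.2]^0.04
LQ²/(gh_f) = 5.803; L/(gh_f) = 66.68
Term 1 = ε^1.25·(…)^4.75 = 1.68×10^-4; Term 2 = ν·Q^9.4·(…)^5.2 = 0.0419
D = 0.66·(1.68×10^-4 + 0.0419)^0.04 = 0.5814 m = 581 mm
Check: V = 1.11 m/s, Re = 4.89×10^5, f = 0.01317, h_f = 2.24 m ≈ 2.40 m ✓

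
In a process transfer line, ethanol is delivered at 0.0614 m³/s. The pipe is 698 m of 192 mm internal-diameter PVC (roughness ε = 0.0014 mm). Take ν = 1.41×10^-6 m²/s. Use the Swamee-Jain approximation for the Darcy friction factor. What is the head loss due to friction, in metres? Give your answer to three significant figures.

h_f ≈ 12.1 m

V = 4Q/(πD²) = 4·0.0614/(π·0.192²) = 2.121 m/s
Re = VD/ν = 2.121·0.192/1.41×10^-6 = 2.89×10^5 → turbulent
ε/D = 0.0014/192 = 7.29×10^-6
Swamee-Jain: f = 0.01456
h_f = f(L/D)V²/(2g) = 0.01456·(698/0.192)·2.121²/(2·9.81) = 12.13 m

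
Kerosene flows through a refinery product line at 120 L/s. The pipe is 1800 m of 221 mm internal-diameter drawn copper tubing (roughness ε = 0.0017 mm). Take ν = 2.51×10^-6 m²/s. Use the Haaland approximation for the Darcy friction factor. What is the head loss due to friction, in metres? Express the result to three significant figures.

V = 4Q/(πD²) = 4·0.120/(π·0.221²) = 3.128 m/s
Re = VD/ν = 3.128·0.221/2.51×10^-6 = 2.75×10^5 → turbulent
ε/D = 0.0017/221 = 7.69×10^-6
Haaland: f = 0.01463
h_f = f(L/D)V²/(2g) = 0.01463·(1800/0.221)·3.128²/(2·9.81) = 59.44 m

h_f ≈ 59.4 m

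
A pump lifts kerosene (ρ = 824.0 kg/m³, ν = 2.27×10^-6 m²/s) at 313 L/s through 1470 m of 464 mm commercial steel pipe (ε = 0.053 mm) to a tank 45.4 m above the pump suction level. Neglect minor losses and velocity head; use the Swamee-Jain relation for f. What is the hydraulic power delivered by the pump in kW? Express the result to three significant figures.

P_hyd ≈ 136 kW

V = 4Q/(πD²) = 1.851 m/s; Re = 3.78×10^5; ε/D = 1.14×10^-4; f = 0.01511
h_f = f(L/D)V²/2g = 8.362 m
Total head H = z + h_f = 45.4 + 8.362 = 53.76 m
P_hyd = ρgQH = 824.0·9.81·0.313·53.76 = 136.0 kW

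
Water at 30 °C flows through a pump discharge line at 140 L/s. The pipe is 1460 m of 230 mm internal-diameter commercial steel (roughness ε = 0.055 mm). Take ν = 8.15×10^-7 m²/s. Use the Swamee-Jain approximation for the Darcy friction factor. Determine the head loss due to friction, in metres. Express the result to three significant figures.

V = 4Q/(πD²) = 4·0.140/(π·0.230²) = 3.370 m/s
Re = VD/ν = 3.370·0.230/8.15×10^-7 = 9.51×10^5 → turbulent
ε/D = 0.055/230 = 2.39×10^-4
Swamee-Jain: f = 0.01522
h_f = f(L/D)V²/(2g) = 0.01522·(1460/0.230)·3.370²/(2·9.81) = 55.91 m

h_f ≈ 55.9 m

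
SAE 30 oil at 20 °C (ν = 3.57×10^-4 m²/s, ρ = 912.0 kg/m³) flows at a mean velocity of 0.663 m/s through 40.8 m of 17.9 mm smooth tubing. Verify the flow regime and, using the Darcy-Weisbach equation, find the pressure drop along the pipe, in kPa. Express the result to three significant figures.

Δp ≈ 880 kPa

Re = VD/ν = 0.663·0.01790/3.57×10^-4 = 33.2 → laminar (Re < 2300)
f = 64/Re = 1.925
h_f = f(L/D)V²/(2g) = 1.925·(40.8/0.01790)·0.663²/(2·9.81) = 98.31 m
Δp = ρg·h_f = 912.0·9.81·98.31 = 879.6 kPa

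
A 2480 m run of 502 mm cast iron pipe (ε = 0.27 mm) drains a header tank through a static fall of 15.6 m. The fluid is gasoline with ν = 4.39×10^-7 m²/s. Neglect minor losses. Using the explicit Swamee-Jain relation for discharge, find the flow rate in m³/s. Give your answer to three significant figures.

Q ≈ 0.376 m³/s

Swamee-Jain (Type II): Q = -0.965·√(gD⁵h_f/L)·ln[ε/(3.7D) + √(3.17ν²L/(gD³h_f))]
√(gD⁵h_f/L) = √(9.81·0.502⁵·15.6/2480) = 0.04435
ε/(3.7D) = 1.45×10^-4; √(3.17ν²L/(gD³h_f)) = 8.85×10^-6
Q = -0.965·0.04435·ln(1.542×10^-4) = 0.3757 m³/s
Check: V = 1.90 m/s, Re = 2.17×10^6, f = 0.01727, h_f = 15.7 m ≈ 15.6 m ✓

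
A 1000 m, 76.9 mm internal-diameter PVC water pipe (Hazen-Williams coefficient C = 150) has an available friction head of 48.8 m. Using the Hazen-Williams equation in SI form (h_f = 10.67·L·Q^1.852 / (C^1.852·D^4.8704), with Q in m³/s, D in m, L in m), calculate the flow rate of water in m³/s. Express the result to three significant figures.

Rearranging: Q = [h_f·C^1.852·D^4.8704 / (10.67·L)]^(1/1.852)
Q = [48.8·150^1.852·0.0769^4.8704 / (10.67·1000)]^0.540 = 0.009615 m³/s

Q ≈ 0.00961 m³/s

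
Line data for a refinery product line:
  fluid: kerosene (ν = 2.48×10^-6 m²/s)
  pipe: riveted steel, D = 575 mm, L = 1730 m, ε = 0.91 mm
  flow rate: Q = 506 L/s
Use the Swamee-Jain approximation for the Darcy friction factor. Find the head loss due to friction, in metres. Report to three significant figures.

h_f ≈ 13.2 m

V = 4Q/(πD²) = 4·0.506/(π·0.575²) = 1.949 m/s
Re = VD/ν = 1.949·0.575/2.48×10^-6 = 4.52×10^5 → turbulent
ε/D = 0.91/575 = 0.00158
Swamee-Jain: f = 0.02263
h_f = f(L/D)V²/(2g) = 0.02263·(1730/0.575)·1.949²/(2·9.81) = 13.18 m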